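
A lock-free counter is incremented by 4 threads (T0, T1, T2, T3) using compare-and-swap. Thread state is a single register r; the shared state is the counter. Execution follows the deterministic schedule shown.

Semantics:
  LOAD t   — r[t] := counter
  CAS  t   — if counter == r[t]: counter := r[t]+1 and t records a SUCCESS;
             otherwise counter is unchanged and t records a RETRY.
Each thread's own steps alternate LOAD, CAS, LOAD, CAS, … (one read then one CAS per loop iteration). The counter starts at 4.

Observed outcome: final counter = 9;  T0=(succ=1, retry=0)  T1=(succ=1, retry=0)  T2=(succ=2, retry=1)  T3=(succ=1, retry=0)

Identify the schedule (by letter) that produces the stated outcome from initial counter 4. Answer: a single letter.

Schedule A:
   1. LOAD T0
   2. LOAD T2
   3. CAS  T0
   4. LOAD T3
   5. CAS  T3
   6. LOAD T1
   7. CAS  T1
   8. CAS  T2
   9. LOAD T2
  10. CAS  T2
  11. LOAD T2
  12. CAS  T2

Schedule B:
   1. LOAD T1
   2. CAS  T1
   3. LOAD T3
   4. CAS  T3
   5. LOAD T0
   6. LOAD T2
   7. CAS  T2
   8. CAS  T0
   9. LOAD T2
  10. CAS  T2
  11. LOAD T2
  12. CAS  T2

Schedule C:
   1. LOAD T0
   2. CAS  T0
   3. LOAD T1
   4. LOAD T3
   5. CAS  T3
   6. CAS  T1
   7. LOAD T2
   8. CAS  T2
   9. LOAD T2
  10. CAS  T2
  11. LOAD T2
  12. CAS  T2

A

Tracing schedule A:
#1 T0 reads 4
#2 T2 reads 4
#3 T0 CAS(4→5) writes; counter now 5
#4 T3 reads 5
#5 T3 CAS(5→6) writes; counter now 6
#6 T1 reads 6
#7 T1 CAS(6→7) writes; counter now 7
#8 T2 CAS(4→5) fails; counter now 7
#9 T2 reads 7
#10 T2 CAS(7→8) writes; counter now 8
#11 T2 reads 8
#12 T2 CAS(8→9) writes; counter now 9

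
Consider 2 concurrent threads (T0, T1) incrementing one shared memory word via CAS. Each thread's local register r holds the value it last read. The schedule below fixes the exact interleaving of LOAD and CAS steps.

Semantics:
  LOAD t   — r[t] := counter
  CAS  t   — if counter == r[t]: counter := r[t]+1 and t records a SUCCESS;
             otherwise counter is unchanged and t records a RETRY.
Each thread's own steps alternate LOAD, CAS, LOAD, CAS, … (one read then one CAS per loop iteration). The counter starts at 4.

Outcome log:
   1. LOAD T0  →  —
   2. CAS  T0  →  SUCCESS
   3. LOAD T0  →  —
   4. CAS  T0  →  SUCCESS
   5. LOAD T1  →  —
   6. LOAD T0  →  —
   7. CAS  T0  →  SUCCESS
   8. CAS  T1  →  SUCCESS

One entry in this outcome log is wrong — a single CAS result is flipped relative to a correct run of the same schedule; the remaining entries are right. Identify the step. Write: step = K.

Re-executing:
T0 LOAD — after: cnt=4, r=4 — load
T0 CAS — after: cnt=5, r=4 — ok
T0 LOAD — after: cnt=5, r=5 — load
T0 CAS — after: cnt=6, r=5 — ok
T1 LOAD — after: cnt=6, r=6 — load
T0 LOAD — after: cnt=6, r=6 — load
T0 CAS — after: cnt=7, r=6 — ok
T1 CAS — after: cnt=7, r=6 — retry
Log disagrees first at step 8.

step = 8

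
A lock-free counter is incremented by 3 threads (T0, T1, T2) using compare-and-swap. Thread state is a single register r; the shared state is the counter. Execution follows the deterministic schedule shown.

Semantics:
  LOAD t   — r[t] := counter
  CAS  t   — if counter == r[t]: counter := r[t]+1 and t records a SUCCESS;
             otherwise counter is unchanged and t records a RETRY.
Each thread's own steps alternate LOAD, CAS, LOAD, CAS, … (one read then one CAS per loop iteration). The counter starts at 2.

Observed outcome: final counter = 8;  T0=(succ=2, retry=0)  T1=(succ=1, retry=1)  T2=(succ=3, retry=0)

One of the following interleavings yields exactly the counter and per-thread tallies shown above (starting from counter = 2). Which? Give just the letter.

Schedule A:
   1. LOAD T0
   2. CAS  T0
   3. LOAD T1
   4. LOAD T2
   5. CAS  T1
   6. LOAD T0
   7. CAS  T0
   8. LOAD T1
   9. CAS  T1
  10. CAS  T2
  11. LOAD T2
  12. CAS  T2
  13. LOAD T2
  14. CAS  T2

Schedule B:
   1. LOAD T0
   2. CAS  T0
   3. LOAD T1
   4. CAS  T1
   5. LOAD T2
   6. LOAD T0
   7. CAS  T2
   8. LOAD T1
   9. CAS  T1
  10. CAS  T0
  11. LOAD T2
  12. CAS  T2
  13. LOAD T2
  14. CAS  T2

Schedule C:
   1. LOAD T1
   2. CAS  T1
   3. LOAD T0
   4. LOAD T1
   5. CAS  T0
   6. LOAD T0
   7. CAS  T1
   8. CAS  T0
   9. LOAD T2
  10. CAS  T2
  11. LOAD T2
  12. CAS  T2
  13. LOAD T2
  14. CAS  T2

C

Simulating candidate C:
step 1: T1 LOAD ⇒ load; ctr=2 reg=2
step 2: T1 CAS ⇒ ok; ctr=3 reg=2
step 3: T0 LOAD ⇒ load; ctr=3 reg=3
step 4: T1 LOAD ⇒ load; ctr=3 reg=3
step 5: T0 CAS ⇒ ok; ctr=4 reg=3
step 6: T0 LOAD ⇒ load; ctr=4 reg=4
step 7: T1 CAS ⇒ retry; ctr=4 reg=3
step 8: T0 CAS ⇒ ok; ctr=5 reg=4
step 9: T2 LOAD ⇒ load; ctr=5 reg=5
step 10: T2 CAS ⇒ ok; ctr=6 reg=5
step 11: T2 LOAD ⇒ load; ctr=6 reg=6
step 12: T2 CAS ⇒ ok; ctr=7 reg=6
step 13: T2 LOAD ⇒ load; ctr=7 reg=7
step 14: T2 CAS ⇒ ok; ctr=8 reg=7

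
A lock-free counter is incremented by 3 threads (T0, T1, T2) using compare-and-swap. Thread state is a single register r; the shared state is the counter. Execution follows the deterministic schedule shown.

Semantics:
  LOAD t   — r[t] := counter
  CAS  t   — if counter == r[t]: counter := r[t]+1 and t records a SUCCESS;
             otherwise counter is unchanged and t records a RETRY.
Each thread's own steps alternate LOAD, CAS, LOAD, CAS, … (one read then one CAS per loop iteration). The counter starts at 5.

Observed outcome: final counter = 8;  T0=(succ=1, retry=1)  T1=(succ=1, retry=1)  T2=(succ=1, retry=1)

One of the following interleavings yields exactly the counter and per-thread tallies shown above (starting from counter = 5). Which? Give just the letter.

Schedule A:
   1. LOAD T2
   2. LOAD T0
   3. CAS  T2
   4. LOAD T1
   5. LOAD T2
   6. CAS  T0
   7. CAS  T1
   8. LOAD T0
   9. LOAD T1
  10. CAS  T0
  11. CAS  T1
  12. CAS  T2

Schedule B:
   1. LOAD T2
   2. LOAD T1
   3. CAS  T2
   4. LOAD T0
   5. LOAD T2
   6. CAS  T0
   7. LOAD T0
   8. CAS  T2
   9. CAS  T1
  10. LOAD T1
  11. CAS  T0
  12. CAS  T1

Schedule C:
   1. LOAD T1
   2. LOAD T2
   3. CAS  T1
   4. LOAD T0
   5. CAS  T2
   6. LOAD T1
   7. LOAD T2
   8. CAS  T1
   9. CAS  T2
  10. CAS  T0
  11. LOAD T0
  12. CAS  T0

Simulating candidate A:
   1) LOAD T2:  M=5  r_T2=5
   2) LOAD T0:  M=5  r_T0=5
   3) CAS  T2:  M=6  r_T2=5 ✓
   4) LOAD T1:  M=6  r_T1=6
   5) LOAD T2:  M=6  r_T2=6
   6) CAS  T0:  M=6  r_T0=5 ✗
   7) CAS  T1:  M=7  r_T1=6 ✓
   8) LOAD T0:  M=7  r_T0=7
   9) LOAD T1:  M=7  r_T1=7
  10) CAS  T0:  M=8  r_T0=7 ✓
  11) CAS  T1:  M=8  r_T1=7 ✗
  12) CAS  T2:  M=8  r_T2=6 ✗

A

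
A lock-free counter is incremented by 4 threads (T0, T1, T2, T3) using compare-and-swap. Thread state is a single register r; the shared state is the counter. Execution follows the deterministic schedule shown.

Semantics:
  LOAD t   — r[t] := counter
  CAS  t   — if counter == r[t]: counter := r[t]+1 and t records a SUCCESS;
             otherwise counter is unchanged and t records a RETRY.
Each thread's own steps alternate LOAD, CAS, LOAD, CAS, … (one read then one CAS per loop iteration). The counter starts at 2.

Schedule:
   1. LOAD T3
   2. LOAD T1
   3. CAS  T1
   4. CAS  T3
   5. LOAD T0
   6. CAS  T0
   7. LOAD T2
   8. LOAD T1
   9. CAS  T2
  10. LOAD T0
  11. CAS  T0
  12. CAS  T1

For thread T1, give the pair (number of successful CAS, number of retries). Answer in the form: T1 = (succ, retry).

#1 T3 reads 2
#2 T1 reads 2
#3 T1 CAS(2→3) writes; counter now 3
#4 T3 CAS(2→3) fails; counter now 3
#5 T0 reads 3
#6 T0 CAS(3→4) writes; counter now 4
#7 T2 reads 4
#8 T1 reads 4
#9 T2 CAS(4→5) writes; counter now 5
#10 T0 reads 5
#11 T0 CAS(5→6) writes; counter now 6
#12 T1 CAS(4→5) fails; counter now 6

T1 = (1, 1)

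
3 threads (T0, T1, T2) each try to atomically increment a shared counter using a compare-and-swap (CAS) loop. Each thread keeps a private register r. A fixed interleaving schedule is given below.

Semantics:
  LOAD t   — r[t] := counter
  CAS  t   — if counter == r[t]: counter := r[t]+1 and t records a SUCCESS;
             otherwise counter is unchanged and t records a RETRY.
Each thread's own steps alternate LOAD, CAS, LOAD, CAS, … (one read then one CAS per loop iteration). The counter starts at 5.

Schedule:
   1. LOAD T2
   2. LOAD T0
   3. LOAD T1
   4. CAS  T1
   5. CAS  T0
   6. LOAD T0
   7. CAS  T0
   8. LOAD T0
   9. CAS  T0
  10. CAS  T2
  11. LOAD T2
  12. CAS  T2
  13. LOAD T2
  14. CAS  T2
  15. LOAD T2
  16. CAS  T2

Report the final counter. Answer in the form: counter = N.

step 1: T2 LOAD ⇒ load; ctr=5 reg=5
step 2: T0 LOAD ⇒ load; ctr=5 reg=5
step 3: T1 LOAD ⇒ load; ctr=5 reg=5
step 4: T1 CAS ⇒ ok; ctr=6 reg=5
step 5: T0 CAS ⇒ retry; ctr=6 reg=5
step 6: T0 LOAD ⇒ load; ctr=6 reg=6
step 7: T0 CAS ⇒ ok; ctr=7 reg=6
step 8: T0 LOAD ⇒ load; ctr=7 reg=7
step 9: T0 CAS ⇒ ok; ctr=8 reg=7
step 10: T2 CAS ⇒ retry; ctr=8 reg=5
step 11: T2 LOAD ⇒ load; ctr=8 reg=8
step 12: T2 CAS ⇒ ok; ctr=9 reg=8
step 13: T2 LOAD ⇒ load; ctr=9 reg=9
step 14: T2 CAS ⇒ ok; ctr=10 reg=9
step 15: T2 LOAD ⇒ load; ctr=10 reg=10
step 16: T2 CAS ⇒ ok; ctr=11 reg=10

counter = 11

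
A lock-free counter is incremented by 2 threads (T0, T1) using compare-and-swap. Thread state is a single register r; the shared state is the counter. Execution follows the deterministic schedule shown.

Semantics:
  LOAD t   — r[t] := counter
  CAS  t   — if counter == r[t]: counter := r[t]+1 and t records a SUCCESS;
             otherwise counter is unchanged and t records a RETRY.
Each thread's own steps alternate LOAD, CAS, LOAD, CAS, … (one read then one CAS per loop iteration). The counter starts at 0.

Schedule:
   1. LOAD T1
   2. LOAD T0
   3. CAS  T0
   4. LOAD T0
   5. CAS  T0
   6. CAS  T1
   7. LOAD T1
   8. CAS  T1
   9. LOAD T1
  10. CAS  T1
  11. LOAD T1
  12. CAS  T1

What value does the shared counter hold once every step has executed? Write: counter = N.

step 1: T1 LOAD ⇒ load; ctr=0 reg=0
step 2: T0 LOAD ⇒ load; ctr=0 reg=0
step 3: T0 CAS ⇒ ok; ctr=1 reg=0
step 4: T0 LOAD ⇒ load; ctr=1 reg=1
step 5: T0 CAS ⇒ ok; ctr=2 reg=1
step 6: T1 CAS ⇒ retry; ctr=2 reg=0
step 7: T1 LOAD ⇒ load; ctr=2 reg=2
step 8: T1 CAS ⇒ ok; ctr=3 reg=2
step 9: T1 LOAD ⇒ load; ctr=3 reg=3
step 10: T1 CAS ⇒ ok; ctr=4 reg=3
step 11: T1 LOAD ⇒ load; ctr=4 reg=4
step 12: T1 CAS ⇒ ok; ctr=5 reg=4

counter = 5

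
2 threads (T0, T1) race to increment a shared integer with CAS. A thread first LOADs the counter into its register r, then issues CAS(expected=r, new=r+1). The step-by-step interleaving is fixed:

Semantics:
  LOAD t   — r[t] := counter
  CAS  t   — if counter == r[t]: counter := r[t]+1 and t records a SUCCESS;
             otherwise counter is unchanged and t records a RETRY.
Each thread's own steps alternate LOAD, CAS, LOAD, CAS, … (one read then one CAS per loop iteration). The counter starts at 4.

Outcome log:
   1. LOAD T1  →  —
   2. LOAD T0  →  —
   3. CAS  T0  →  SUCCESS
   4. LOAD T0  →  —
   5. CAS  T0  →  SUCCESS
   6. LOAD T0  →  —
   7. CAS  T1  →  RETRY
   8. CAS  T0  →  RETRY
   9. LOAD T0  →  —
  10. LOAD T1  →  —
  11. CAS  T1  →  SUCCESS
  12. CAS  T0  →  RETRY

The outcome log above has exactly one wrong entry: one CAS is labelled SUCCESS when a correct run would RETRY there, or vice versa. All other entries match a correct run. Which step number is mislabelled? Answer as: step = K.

Reference trace:
1. LOAD T1 → mem=4 r[T1]=4 [LOAD]
2. LOAD T0 → mem=4 r[T0]=4 [LOAD]
3. CAS T0 → mem=5 r[T0]=4 [OK]
4. LOAD T0 → mem=5 r[T0]=5 [LOAD]
5. CAS T0 → mem=6 r[T0]=5 [OK]
6. LOAD T0 → mem=6 r[T0]=6 [LOAD]
7. CAS T1 → mem=6 r[T1]=4 [RETRY]
8. CAS T0 → mem=7 r[T0]=6 [OK]
9. LOAD T0 → mem=7 r[T0]=7 [LOAD]
10. LOAD T1 → mem=7 r[T1]=7 [LOAD]
11. CAS T1 → mem=8 r[T1]=7 [OK]
12. CAS T0 → mem=8 r[T0]=7 [RETRY]
Flip is step 8.

step = 8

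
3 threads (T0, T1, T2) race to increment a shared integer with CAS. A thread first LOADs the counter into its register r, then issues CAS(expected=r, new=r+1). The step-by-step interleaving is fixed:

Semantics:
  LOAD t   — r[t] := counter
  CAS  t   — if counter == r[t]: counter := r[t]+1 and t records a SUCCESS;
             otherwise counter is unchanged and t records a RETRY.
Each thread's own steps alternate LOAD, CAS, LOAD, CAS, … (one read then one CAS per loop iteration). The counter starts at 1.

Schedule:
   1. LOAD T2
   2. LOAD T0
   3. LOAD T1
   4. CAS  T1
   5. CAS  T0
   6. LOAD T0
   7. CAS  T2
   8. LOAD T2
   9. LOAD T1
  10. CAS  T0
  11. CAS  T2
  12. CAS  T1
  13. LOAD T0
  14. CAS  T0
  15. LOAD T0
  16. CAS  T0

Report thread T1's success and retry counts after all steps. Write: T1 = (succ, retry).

T1 = (1, 1)

[1] T2.load  rd  (counter 1, T2.r 1)
[2] T0.load  rd  (counter 1, T0.r 1)
[3] T1.load  rd  (counter 1, T1.r 1)
[4] T1.cas  hit  (counter 2, T1.r 1)
[5] T0.cas  miss  (counter 2, T0.r 1)
[6] T0.load  rd  (counter 2, T0.r 2)
[7] T2.cas  miss  (counter 2, T2.r 1)
[8] T2.load  rd  (counter 2, T2.r 2)
[9] T1.load  rd  (counter 2, T1.r 2)
[10] T0.cas  hit  (counter 3, T0.r 2)
[11] T2.cas  miss  (counter 3, T2.r 2)
[12] T1.cas  miss  (counter 3, T1.r 2)
[13] T0.load  rd  (counter 3, T0.r 3)
[14] T0.cas  hit  (counter 4, T0.r 3)
[15] T0.load  rd  (counter 4, T0.r 4)
[16] T0.cas  hit  (counter 5, T0.r 4)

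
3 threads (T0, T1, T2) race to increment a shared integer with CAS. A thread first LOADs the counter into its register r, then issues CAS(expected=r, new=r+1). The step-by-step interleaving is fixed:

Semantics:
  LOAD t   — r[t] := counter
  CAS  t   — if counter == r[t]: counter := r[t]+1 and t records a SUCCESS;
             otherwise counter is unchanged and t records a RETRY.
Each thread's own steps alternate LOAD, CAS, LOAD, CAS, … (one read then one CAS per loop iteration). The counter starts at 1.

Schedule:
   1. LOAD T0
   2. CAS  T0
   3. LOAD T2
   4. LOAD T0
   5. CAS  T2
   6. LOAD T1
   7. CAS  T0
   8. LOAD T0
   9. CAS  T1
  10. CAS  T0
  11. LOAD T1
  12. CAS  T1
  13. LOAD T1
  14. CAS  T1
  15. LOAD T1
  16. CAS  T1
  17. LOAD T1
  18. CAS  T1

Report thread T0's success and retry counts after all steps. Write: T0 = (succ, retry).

T0 = (1, 2)

step 1: T0 LOAD ⇒ load; ctr=1 reg=1
step 2: T0 CAS ⇒ ok; ctr=2 reg=1
step 3: T2 LOAD ⇒ load; ctr=2 reg=2
step 4: T0 LOAD ⇒ load; ctr=2 reg=2
step 5: T2 CAS ⇒ ok; ctr=3 reg=2
step 6: T1 LOAD ⇒ load; ctr=3 reg=3
step 7: T0 CAS ⇒ retry; ctr=3 reg=2
step 8: T0 LOAD ⇒ load; ctr=3 reg=3
step 9: T1 CAS ⇒ ok; ctr=4 reg=3
step 10: T0 CAS ⇒ retry; ctr=4 reg=3
step 11: T1 LOAD ⇒ load; ctr=4 reg=4
step 12: T1 CAS ⇒ ok; ctr=5 reg=4
step 13: T1 LOAD ⇒ load; ctr=5 reg=5
step 14: T1 CAS ⇒ ok; ctr=6 reg=5
step 15: T1 LOAD ⇒ load; ctr=6 reg=6
step 16: T1 CAS ⇒ ok; ctr=7 reg=6
step 17: T1 LOAD ⇒ load; ctr=7 reg=7
step 18: T1 CAS ⇒ ok; ctr=8 reg=7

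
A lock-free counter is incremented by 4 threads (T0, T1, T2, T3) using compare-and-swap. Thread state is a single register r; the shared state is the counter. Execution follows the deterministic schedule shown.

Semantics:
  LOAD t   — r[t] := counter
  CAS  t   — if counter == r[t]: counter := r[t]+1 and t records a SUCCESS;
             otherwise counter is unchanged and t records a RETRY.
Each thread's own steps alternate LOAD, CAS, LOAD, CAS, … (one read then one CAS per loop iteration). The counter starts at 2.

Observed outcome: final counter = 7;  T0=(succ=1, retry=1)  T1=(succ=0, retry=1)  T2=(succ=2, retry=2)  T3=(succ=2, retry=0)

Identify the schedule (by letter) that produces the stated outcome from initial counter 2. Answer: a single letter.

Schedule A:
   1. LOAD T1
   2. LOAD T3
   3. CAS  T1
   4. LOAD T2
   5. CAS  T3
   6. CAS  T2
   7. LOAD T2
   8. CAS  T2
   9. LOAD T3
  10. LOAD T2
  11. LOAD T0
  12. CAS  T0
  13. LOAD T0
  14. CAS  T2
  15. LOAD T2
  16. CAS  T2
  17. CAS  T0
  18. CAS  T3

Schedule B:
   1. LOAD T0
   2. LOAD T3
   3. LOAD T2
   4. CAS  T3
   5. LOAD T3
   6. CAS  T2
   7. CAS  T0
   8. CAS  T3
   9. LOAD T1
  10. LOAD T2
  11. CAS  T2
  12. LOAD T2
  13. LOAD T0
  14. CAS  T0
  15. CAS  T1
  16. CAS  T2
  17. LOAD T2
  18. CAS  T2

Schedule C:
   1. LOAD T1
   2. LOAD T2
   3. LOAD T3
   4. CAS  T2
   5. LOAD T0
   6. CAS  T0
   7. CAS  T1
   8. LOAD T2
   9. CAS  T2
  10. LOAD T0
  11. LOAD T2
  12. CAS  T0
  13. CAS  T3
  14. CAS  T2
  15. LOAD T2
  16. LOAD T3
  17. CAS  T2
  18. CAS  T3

B

Tracing schedule B:
step 1: T0 LOAD ⇒ load; ctr=2 reg=2
step 2: T3 LOAD ⇒ load; ctr=2 reg=2
step 3: T2 LOAD ⇒ load; ctr=2 reg=2
step 4: T3 CAS ⇒ ok; ctr=3 reg=2
step 5: T3 LOAD ⇒ load; ctr=3 reg=3
step 6: T2 CAS ⇒ retry; ctr=3 reg=2
step 7: T0 CAS ⇒ retry; ctr=3 reg=2
step 8: T3 CAS ⇒ ok; ctr=4 reg=3
step 9: T1 LOAD ⇒ load; ctr=4 reg=4
step 10: T2 LOAD ⇒ load; ctr=4 reg=4
step 11: T2 CAS ⇒ ok; ctr=5 reg=4
step 12: T2 LOAD ⇒ load; ctr=5 reg=5
step 13: T0 LOAD ⇒ load; ctr=5 reg=5
step 14: T0 CAS ⇒ ok; ctr=6 reg=5
step 15: T1 CAS ⇒ retry; ctr=6 reg=4
step 16: T2 CAS ⇒ retry; ctr=6 reg=5
step 17: T2 LOAD ⇒ load; ctr=6 reg=6
step 18: T2 CAS ⇒ ok; ctr=7 reg=6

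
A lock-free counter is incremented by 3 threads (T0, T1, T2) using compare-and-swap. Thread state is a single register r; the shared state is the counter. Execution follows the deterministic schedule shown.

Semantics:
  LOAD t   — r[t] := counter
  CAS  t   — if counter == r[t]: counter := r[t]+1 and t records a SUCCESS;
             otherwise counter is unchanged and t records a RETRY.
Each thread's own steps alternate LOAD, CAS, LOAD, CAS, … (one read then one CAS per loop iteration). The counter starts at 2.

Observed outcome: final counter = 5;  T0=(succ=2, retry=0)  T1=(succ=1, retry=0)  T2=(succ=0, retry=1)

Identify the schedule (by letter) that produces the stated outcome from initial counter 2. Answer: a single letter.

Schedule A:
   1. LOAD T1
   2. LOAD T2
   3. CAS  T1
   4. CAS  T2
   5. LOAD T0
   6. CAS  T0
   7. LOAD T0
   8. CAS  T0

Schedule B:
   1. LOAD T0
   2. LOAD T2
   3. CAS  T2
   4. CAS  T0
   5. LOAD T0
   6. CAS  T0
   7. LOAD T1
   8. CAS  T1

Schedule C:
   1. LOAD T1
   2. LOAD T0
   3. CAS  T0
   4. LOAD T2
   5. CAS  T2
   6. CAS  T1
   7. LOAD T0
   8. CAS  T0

A

Run A:
step 1: T1 LOAD ⇒ load; ctr=2 reg=2
step 2: T2 LOAD ⇒ load; ctr=2 reg=2
step 3: T1 CAS ⇒ ok; ctr=3 reg=2
step 4: T2 CAS ⇒ retry; ctr=3 reg=2
step 5: T0 LOAD ⇒ load; ctr=3 reg=3
step 6: T0 CAS ⇒ ok; ctr=4 reg=3
step 7: T0 LOAD ⇒ load; ctr=4 reg=4
step 8: T0 CAS ⇒ ok; ctr=5 reg=4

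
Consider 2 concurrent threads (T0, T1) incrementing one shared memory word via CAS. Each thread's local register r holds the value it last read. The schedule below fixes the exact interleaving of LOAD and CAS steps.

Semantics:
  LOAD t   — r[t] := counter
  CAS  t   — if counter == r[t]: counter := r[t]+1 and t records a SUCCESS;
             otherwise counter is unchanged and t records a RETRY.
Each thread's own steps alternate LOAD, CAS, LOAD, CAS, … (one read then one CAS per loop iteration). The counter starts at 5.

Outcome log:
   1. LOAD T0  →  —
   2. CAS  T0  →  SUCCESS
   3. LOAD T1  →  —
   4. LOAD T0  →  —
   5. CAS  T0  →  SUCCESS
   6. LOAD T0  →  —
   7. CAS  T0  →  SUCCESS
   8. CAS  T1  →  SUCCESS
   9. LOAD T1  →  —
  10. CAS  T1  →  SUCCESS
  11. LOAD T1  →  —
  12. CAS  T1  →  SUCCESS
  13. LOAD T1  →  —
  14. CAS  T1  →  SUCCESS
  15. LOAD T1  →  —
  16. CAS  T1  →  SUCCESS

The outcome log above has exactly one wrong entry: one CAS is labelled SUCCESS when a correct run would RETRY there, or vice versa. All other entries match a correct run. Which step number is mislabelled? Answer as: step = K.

Reference trace:
T0 LOAD — after: cnt=5, r=5 — load
T0 CAS — after: cnt=6, r=5 — ok
T1 LOAD — after: cnt=6, r=6 — load
T0 LOAD — after: cnt=6, r=6 — load
T0 CAS — after: cnt=7, r=6 — ok
T0 LOAD — after: cnt=7, r=7 — load
T0 CAS — after: cnt=8, r=7 — ok
T1 CAS — after: cnt=8, r=6 — retry
T1 LOAD — after: cnt=8, r=8 — load
T1 CAS — after: cnt=9, r=8 — ok
T1 LOAD — after: cnt=9, r=9 — load
T1 CAS — after: cnt=10, r=9 — ok
T1 LOAD — after: cnt=10, r=10 — load
T1 CAS — after: cnt=11, r=10 — ok
T1 LOAD — after: cnt=11, r=11 — load
T1 CAS — after: cnt=12, r=11 — ok
Mismatch at 8.

step = 8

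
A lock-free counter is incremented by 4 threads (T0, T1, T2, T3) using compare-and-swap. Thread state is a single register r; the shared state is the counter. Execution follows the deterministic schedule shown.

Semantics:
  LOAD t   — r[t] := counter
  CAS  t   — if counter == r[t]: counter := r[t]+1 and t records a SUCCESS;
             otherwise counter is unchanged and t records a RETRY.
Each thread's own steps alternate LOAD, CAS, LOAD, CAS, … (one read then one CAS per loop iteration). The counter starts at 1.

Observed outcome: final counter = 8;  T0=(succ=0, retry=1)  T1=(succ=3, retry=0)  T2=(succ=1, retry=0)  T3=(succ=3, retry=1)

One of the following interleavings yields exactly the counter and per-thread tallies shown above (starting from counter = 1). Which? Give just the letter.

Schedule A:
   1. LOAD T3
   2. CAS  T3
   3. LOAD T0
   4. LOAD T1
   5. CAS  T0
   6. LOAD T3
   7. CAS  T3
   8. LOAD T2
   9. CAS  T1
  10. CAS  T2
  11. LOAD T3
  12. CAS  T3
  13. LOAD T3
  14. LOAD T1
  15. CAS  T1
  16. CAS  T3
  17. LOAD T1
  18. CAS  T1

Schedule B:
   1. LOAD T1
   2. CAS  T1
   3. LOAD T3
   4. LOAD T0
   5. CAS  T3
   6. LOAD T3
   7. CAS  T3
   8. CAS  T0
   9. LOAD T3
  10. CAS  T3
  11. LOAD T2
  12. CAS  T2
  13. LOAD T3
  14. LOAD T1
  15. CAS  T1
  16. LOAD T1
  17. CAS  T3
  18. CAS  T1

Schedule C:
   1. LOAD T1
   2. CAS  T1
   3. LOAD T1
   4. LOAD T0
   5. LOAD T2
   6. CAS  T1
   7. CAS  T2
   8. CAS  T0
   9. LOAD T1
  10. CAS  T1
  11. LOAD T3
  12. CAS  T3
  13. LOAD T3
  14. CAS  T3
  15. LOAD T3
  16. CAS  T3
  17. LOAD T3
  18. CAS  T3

B

Run B:
   1) LOAD T1:  M=1  r_T1=1
   2) CAS  T1:  M=2  r_T1=1 ✓
   3) LOAD T3:  M=2  r_T3=2
   4) LOAD T0:  M=2  r_T0=2
   5) CAS  T3:  M=3  r_T3=2 ✓
   6) LOAD T3:  M=3  r_T3=3
   7) CAS  T3:  M=4  r_T3=3 ✓
   8) CAS  T0:  M=4  r_T0=2 ✗
   9) LOAD T3:  M=4  r_T3=4
  10) CAS  T3:  M=5  r_T3=4 ✓
  11) LOAD T2:  M=5  r_T2=5
  12) CAS  T2:  M=6  r_T2=5 ✓
  13) LOAD T3:  M=6  r_T3=6
  14) LOAD T1:  M=6  r_T1=6
  15) CAS  T1:  M=7  r_T1=6 ✓
  16) LOAD T1:  M=7  r_T1=7
  17) CAS  T3:  M=7  r_T3=6 ✗
  18) CAS  T1:  M=8  r_T1=7 ✓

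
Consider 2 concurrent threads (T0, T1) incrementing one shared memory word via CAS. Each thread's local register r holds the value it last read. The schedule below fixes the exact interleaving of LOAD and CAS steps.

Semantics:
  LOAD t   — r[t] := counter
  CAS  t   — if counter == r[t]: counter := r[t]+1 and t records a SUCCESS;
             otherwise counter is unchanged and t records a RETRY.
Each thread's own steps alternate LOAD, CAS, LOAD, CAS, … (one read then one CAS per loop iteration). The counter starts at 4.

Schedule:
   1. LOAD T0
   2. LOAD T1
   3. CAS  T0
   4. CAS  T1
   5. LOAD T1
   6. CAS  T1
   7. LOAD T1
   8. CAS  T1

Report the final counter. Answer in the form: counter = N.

step 1: T0 LOAD ⇒ load; ctr=4 reg=4
step 2: T1 LOAD ⇒ load; ctr=4 reg=4
step 3: T0 CAS ⇒ ok; ctr=5 reg=4
step 4: T1 CAS ⇒ retry; ctr=5 reg=4
step 5: T1 LOAD ⇒ load; ctr=5 reg=5
step 6: T1 CAS ⇒ ok; ctr=6 reg=5
step 7: T1 LOAD ⇒ load; ctr=6 reg=6
step 8: T1 CAS ⇒ ok; ctr=7 reg=6

counter = 7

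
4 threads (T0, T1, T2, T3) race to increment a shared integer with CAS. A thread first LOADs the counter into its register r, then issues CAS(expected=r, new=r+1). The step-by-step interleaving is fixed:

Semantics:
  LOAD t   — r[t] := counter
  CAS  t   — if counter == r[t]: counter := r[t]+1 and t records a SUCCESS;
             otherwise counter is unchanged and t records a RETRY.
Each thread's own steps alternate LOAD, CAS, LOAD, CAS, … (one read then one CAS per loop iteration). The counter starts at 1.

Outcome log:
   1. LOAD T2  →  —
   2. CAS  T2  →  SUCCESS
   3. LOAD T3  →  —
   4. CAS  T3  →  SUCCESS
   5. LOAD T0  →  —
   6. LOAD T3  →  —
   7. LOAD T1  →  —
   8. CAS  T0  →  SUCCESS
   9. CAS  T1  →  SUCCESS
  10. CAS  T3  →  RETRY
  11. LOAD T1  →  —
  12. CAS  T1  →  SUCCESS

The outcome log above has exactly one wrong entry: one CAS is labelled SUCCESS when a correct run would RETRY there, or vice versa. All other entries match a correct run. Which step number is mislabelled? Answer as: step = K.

Re-executing:
T2 LOAD — after: cnt=1, r=1 — load
T2 CAS — after: cnt=2, r=1 — ok
T3 LOAD — after: cnt=2, r=2 — load
T3 CAS — after: cnt=3, r=2 — ok
T0 LOAD — after: cnt=3, r=3 — load
T3 LOAD — after: cnt=3, r=3 — load
T1 LOAD — after: cnt=3, r=3 — load
T0 CAS — after: cnt=4, r=3 — ok
T1 CAS — after: cnt=4, r=3 — retry
T3 CAS — after: cnt=4, r=3 — retry
T1 LOAD — after: cnt=4, r=4 — load
T1 CAS — after: cnt=5, r=4 — ok
Flip is step 9.

step = 9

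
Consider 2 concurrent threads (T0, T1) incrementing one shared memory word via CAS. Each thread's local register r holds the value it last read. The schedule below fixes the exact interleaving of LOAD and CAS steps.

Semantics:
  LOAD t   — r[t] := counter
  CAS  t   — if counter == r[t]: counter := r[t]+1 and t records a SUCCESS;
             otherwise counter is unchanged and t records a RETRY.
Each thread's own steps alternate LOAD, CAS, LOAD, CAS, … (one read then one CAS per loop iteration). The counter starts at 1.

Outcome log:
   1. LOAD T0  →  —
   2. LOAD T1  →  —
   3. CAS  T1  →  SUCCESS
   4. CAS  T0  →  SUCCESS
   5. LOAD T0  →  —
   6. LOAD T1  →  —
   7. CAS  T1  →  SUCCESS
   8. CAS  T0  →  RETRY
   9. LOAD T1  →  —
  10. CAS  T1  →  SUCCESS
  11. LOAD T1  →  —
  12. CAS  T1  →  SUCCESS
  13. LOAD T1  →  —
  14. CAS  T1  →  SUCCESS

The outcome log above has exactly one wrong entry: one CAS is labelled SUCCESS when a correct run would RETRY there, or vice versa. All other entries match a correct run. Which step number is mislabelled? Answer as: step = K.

Correct run:
1. LOAD T0 → mem=1 r[T0]=1 [LOAD]
2. LOAD T1 → mem=1 r[T1]=1 [LOAD]
3. CAS T1 → mem=2 r[T1]=1 [OK]
4. CAS T0 → mem=2 r[T0]=1 [RETRY]
5. LOAD T0 → mem=2 r[T0]=2 [LOAD]
6. LOAD T1 → mem=2 r[T1]=2 [LOAD]
7. CAS T1 → mem=3 r[T1]=2 [OK]
8. CAS T0 → mem=3 r[T0]=2 [RETRY]
9. LOAD T1 → mem=3 r[T1]=3 [LOAD]
10. CAS T1 → mem=4 r[T1]=3 [OK]
11. LOAD T1 → mem=4 r[T1]=4 [LOAD]
12. CAS T1 → mem=5 r[T1]=4 [OK]
13. LOAD T1 → mem=5 r[T1]=5 [LOAD]
14. CAS T1 → mem=6 r[T1]=5 [OK]
Flip is step 4.

step = 4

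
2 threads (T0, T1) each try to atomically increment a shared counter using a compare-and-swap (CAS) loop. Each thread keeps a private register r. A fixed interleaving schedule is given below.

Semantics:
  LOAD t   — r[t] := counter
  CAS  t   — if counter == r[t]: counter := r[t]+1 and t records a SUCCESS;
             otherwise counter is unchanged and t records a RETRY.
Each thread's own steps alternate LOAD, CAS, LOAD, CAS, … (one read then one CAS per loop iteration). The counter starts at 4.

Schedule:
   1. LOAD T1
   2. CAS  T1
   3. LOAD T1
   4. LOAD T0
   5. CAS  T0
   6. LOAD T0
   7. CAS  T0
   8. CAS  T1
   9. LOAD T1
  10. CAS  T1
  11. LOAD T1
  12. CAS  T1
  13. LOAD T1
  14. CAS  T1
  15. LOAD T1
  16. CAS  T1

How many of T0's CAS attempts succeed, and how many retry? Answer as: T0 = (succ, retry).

T0 = (2, 0)

T1 LOAD — after: cnt=4, r=4 — load
T1 CAS — after: cnt=5, r=4 — ok
T1 LOAD — after: cnt=5, r=5 — load
T0 LOAD — after: cnt=5, r=5 — load
T0 CAS — after: cnt=6, r=5 — ok
T0 LOAD — after: cnt=6, r=6 — load
T0 CAS — after: cnt=7, r=6 — ok
T1 CAS — after: cnt=7, r=5 — retry
T1 LOAD — after: cnt=7, r=7 — load
T1 CAS — after: cnt=8, r=7 — ok
T1 LOAD — after: cnt=8, r=8 — load
T1 CAS — after: cnt=9, r=8 — ok
T1 LOAD — after: cnt=9, r=9 — load
T1 CAS — after: cnt=10, r=9 — ok
T1 LOAD — after: cnt=10, r=10 — load
T1 CAS — after: cnt=11, r=10 — ok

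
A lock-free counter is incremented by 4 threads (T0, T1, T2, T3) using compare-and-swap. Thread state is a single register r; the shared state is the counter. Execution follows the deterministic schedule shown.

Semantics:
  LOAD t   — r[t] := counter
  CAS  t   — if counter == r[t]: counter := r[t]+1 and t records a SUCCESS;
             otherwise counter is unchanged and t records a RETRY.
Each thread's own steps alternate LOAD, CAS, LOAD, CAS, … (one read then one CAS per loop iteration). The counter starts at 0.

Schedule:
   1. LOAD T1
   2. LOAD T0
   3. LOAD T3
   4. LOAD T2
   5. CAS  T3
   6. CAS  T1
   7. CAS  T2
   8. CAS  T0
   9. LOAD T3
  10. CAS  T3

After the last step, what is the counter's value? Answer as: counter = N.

counter = 2

T1 LOAD — after: cnt=0, r=0 — load
T0 LOAD — after: cnt=0, r=0 — load
T3 LOAD — after: cnt=0, r=0 — load
T2 LOAD — after: cnt=0, r=0 — load
T3 CAS — after: cnt=1, r=0 — ok
T1 CAS — after: cnt=1, r=0 — retry
T2 CAS — after: cnt=1, r=0 — retry
T0 CAS — after: cnt=1, r=0 — retry
T3 LOAD — after: cnt=1, r=1 — load
T3 CAS — after: cnt=2, r=1 — ok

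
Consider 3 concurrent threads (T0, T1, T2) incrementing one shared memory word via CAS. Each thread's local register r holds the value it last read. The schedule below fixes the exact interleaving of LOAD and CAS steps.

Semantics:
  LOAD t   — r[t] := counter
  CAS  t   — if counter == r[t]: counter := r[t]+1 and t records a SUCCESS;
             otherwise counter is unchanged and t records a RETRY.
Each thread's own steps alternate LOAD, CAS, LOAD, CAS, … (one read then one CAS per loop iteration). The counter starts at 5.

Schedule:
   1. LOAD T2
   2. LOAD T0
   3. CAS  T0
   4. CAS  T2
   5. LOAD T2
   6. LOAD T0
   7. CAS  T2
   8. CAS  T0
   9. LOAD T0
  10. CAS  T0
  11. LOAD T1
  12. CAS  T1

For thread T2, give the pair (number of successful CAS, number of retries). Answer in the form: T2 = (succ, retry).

T2 = (1, 1)

   1) LOAD T2:  M=5  r_T2=5
   2) LOAD T0:  M=5  r_T0=5
   3) CAS  T0:  M=6  r_T0=5 ✓
   4) CAS  T2:  M=6  r_T2=5 ✗
   5) LOAD T2:  M=6  r_T2=6
   6) LOAD T0:  M=6  r_T0=6
   7) CAS  T2:  M=7  r_T2=6 ✓
   8) CAS  T0:  M=7  r_T0=6 ✗
   9) LOAD T0:  M=7  r_T0=7
  10) CAS  T0:  M=8  r_T0=7 ✓
  11) LOAD T1:  M=8  r_T1=8
  12) CAS  T1:  M=9  r_T1=8 ✓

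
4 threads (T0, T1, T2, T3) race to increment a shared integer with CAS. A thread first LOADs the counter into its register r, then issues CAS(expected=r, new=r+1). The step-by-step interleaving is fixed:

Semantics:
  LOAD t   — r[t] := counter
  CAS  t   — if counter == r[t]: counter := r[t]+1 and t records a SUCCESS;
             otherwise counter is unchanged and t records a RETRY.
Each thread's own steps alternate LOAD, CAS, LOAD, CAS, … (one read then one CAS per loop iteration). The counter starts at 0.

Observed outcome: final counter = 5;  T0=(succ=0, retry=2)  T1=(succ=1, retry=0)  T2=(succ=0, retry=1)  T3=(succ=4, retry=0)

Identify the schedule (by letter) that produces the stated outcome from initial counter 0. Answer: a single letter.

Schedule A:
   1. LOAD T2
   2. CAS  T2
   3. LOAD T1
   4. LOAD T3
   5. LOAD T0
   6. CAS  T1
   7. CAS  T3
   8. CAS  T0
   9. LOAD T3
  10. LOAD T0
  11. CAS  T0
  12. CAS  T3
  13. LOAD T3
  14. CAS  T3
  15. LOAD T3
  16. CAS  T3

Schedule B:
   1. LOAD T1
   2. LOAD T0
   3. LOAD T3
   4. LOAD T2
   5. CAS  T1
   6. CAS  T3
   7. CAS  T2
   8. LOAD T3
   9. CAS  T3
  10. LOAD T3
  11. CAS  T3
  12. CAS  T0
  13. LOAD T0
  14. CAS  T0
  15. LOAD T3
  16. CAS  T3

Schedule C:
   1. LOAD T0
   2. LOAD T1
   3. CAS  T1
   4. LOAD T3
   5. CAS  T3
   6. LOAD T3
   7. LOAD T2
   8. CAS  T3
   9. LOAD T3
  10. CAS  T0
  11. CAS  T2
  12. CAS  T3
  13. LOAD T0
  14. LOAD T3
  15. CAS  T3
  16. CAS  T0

C

Simulating candidate C:
step 1: T0 LOAD ⇒ load; ctr=0 reg=0
step 2: T1 LOAD ⇒ load; ctr=0 reg=0
step 3: T1 CAS ⇒ ok; ctr=1 reg=0
step 4: T3 LOAD ⇒ load; ctr=1 reg=1
step 5: T3 CAS ⇒ ok; ctr=2 reg=1
step 6: T3 LOAD ⇒ load; ctr=2 reg=2
step 7: T2 LOAD ⇒ load; ctr=2 reg=2
step 8: T3 CAS ⇒ ok; ctr=3 reg=2
step 9: T3 LOAD ⇒ load; ctr=3 reg=3
step 10: T0 CAS ⇒ retry; ctr=3 reg=0
step 11: T2 CAS ⇒ retry; ctr=3 reg=2
step 12: T3 CAS ⇒ ok; ctr=4 reg=3
step 13: T0 LOAD ⇒ load; ctr=4 reg=4
step 14: T3 LOAD ⇒ load; ctr=4 reg=4
step 15: T3 CAS ⇒ ok; ctr=5 reg=4
step 16: T0 CAS ⇒ retry; ctr=5 reg=4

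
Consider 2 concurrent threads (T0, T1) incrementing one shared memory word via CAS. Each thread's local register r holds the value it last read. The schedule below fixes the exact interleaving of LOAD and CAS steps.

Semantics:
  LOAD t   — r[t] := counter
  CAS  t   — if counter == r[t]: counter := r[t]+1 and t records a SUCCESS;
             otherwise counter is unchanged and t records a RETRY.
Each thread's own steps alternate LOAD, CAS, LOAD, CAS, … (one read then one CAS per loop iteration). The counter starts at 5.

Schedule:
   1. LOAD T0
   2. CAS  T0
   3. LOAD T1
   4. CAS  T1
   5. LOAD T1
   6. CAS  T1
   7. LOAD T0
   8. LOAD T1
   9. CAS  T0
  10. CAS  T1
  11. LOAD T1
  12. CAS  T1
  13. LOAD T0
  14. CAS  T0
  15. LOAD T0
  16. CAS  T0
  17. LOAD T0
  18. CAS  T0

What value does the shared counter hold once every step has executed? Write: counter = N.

counter = 13

T0 LOAD — after: cnt=5, r=5 — load
T0 CAS — after: cnt=6, r=5 — ok
T1 LOAD — after: cnt=6, r=6 — load
T1 CAS — after: cnt=7, r=6 — ok
T1 LOAD — after: cnt=7, r=7 — load
T1 CAS — after: cnt=8, r=7 — ok
T0 LOAD — after: cnt=8, r=8 — load
T1 LOAD — after: cnt=8, r=8 — load
T0 CAS — after: cnt=9, r=8 — ok
T1 CAS — after: cnt=9, r=8 — retry
T1 LOAD — after: cnt=9, r=9 — load
T1 CAS — after: cnt=10, r=9 — ok
T0 LOAD — after: cnt=10, r=10 — load
T0 CAS — after: cnt=11, r=10 — ok
T0 LOAD — after: cnt=11, r=11 — load
T0 CAS — after: cnt=12, r=11 — ok
T0 LOAD — after: cnt=12, r=12 — load
T0 CAS — after: cnt=13, r=12 — ok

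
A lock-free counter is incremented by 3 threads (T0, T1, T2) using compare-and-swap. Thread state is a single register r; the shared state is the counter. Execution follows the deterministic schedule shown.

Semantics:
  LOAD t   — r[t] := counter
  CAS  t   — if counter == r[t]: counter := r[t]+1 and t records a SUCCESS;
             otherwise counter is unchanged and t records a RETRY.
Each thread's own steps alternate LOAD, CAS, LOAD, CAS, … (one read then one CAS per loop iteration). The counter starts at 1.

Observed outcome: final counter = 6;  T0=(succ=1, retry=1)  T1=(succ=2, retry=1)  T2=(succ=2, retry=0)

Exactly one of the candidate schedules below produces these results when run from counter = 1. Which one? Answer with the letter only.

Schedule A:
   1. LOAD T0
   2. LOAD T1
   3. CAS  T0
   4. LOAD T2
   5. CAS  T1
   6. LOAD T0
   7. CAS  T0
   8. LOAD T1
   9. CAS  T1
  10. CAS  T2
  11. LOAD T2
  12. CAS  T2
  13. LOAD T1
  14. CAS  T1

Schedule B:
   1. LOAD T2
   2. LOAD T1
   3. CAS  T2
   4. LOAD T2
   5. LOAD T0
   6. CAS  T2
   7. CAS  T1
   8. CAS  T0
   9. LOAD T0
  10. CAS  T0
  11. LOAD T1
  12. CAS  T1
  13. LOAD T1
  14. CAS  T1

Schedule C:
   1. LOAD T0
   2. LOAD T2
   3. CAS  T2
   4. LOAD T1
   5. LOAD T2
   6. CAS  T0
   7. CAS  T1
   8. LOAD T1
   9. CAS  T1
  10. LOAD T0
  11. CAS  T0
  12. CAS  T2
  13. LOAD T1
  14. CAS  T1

B

Run B:
[1] T2.load  rd  (counter 1, T2.r 1)
[2] T1.load  rd  (counter 1, T1.r 1)
[3] T2.cas  hit  (counter 2, T2.r 1)
[4] T2.load  rd  (counter 2, T2.r 2)
[5] T0.load  rd  (counter 2, T0.r 2)
[6] T2.cas  hit  (counter 3, T2.r 2)
[7] T1.cas  miss  (counter 3, T1.r 1)
[8] T0.cas  miss  (counter 3, T0.r 2)
[9] T0.load  rd  (counter 3, T0.r 3)
[10] T0.cas  hit  (counter 4, T0.r 3)
[11] T1.load  rd  (counter 4, T1.r 4)
[12] T1.cas  hit  (counter 5, T1.r 4)
[13] T1.load  rd  (counter 5, T1.r 5)
[14] T1.cas  hit  (counter 6, T1.r 5)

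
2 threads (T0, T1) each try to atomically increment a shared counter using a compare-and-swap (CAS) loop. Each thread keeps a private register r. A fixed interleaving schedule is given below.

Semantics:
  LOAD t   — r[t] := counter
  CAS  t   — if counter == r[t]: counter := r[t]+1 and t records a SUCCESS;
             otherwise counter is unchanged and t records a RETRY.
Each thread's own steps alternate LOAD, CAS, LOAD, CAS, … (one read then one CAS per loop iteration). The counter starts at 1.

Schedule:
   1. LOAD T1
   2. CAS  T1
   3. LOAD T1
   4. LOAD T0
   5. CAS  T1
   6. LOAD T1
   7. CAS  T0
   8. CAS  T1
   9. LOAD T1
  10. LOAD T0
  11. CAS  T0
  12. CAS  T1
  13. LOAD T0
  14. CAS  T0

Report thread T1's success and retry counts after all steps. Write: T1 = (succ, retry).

T1 = (3, 1)

step 1: T1 LOAD ⇒ load; ctr=1 reg=1
step 2: T1 CAS ⇒ ok; ctr=2 reg=1
step 3: T1 LOAD ⇒ load; ctr=2 reg=2
step 4: T0 LOAD ⇒ load; ctr=2 reg=2
step 5: T1 CAS ⇒ ok; ctr=3 reg=2
step 6: T1 LOAD ⇒ load; ctr=3 reg=3
step 7: T0 CAS ⇒ retry; ctr=3 reg=2
step 8: T1 CAS ⇒ ok; ctr=4 reg=3
step 9: T1 LOAD ⇒ load; ctr=4 reg=4
step 10: T0 LOAD ⇒ load; ctr=4 reg=4
step 11: T0 CAS ⇒ ok; ctr=5 reg=4
step 12: T1 CAS ⇒ retry; ctr=5 reg=4
step 13: T0 LOAD ⇒ load; ctr=5 reg=5
step 14: T0 CAS ⇒ ok; ctr=6 reg=5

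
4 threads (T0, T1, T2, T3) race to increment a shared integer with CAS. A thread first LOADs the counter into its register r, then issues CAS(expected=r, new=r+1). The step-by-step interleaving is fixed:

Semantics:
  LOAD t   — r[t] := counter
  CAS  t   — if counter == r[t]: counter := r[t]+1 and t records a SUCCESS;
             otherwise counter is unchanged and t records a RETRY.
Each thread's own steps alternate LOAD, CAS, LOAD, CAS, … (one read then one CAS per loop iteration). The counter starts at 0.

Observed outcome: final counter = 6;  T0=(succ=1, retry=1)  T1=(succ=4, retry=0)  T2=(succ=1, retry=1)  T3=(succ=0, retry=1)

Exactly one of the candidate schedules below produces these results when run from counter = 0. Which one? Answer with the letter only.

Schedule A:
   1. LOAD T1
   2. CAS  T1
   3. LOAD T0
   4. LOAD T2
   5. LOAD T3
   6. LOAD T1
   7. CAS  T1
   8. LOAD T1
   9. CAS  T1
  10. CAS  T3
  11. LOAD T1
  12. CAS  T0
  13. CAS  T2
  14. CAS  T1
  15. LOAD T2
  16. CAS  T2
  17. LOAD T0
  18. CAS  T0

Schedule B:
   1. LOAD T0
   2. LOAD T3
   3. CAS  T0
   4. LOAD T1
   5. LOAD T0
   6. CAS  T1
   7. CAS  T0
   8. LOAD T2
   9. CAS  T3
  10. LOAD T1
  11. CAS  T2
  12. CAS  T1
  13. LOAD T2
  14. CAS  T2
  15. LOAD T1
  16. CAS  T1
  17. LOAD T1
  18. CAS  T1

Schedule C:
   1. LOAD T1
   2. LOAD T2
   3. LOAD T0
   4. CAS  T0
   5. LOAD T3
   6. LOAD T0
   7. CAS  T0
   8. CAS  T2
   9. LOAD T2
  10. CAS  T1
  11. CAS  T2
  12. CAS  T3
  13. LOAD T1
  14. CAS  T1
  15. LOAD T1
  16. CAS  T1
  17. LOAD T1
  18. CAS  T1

Run A:
   1) LOAD T1:  M=0  r_T1=0
   2) CAS  T1:  M=1  r_T1=0 ✓
   3) LOAD T0:  M=1  r_T0=1
   4) LOAD T2:  M=1  r_T2=1
   5) LOAD T3:  M=1  r_T3=1
   6) LOAD T1:  M=1  r_T1=1
   7) CAS  T1:  M=2  r_T1=1 ✓
   8) LOAD T1:  M=2  r_T1=2
   9) CAS  T1:  M=3  r_T1=2 ✓
  10) CAS  T3:  M=3  r_T3=1 ✗
  11) LOAD T1:  M=3  r_T1=3
  12) CAS  T0:  M=3  r_T0=1 ✗
  13) CAS  T2:  M=3  r_T2=1 ✗
  14) CAS  T1:  M=4  r_T1=3 ✓
  15) LOAD T2:  M=4  r_T2=4
  16) CAS  T2:  M=5  r_T2=4 ✓
  17) LOAD T0:  M=5  r_T0=5
  18) CAS  T0:  M=6  r_T0=5 ✓

A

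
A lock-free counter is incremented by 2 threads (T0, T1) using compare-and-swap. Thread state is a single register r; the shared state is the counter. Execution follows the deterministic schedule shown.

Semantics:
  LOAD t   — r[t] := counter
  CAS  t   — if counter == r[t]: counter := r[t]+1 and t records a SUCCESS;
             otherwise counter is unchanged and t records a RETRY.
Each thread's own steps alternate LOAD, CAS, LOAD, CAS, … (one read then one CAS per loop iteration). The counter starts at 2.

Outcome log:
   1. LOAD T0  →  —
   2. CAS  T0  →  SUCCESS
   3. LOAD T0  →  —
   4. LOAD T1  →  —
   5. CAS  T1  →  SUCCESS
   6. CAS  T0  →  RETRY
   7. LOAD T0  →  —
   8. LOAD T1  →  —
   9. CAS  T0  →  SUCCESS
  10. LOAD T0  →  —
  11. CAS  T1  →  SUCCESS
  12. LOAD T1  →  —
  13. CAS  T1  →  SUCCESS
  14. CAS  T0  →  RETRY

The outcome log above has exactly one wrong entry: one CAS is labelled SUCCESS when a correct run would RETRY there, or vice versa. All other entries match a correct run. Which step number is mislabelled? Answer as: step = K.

Reference trace:
1. LOAD T0 → mem=2 r[T0]=2 [LOAD]
2. CAS T0 → mem=3 r[T0]=2 [OK]
3. LOAD T0 → mem=3 r[T0]=3 [LOAD]
4. LOAD T1 → mem=3 r[T1]=3 [LOAD]
5. CAS T1 → mem=4 r[T1]=3 [OK]
6. CAS T0 → mem=4 r[T0]=3 [RETRY]
7. LOAD T0 → mem=4 r[T0]=4 [LOAD]
8. LOAD T1 → mem=4 r[T1]=4 [LOAD]
9. CAS T0 → mem=5 r[T0]=4 [OK]
10. LOAD T0 → mem=5 r[T0]=5 [LOAD]
11. CAS T1 → mem=5 r[T1]=4 [RETRY]
12. LOAD T1 → mem=5 r[T1]=5 [LOAD]
13. CAS T1 → mem=6 r[T1]=5 [OK]
14. CAS T0 → mem=6 r[T0]=5 [RETRY]
Log disagrees first at step 11.

step = 11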